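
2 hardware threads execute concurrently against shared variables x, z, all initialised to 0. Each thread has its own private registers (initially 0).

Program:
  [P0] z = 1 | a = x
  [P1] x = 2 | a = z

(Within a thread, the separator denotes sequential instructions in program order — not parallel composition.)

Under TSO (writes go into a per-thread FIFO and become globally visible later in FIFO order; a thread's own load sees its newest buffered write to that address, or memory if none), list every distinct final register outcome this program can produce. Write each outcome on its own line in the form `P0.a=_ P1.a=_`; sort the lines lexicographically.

outcome vector order: (P0.a,P1.a)
|TSO outcomes| = 4

P0.a=0 P1.a=0
P0.a=0 P1.a=1
P0.a=2 P1.a=0
P0.a=2 P1.a=1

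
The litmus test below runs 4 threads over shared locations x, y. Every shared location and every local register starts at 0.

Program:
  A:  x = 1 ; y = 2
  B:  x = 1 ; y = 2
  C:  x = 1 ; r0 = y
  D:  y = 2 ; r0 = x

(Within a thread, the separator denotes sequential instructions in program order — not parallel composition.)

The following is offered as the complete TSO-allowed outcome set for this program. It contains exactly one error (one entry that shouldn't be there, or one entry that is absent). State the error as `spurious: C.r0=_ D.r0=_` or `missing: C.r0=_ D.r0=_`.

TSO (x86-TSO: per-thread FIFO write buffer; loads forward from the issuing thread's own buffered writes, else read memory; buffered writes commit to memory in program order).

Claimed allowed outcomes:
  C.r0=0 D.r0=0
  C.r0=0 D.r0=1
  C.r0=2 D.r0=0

outcome vector order: (C.r0,D.r0)
TSO: 4 outcomes — {00, 01, 20, 21}
TSO∖claimed = {21}

missing: C.r0=2 D.r0=1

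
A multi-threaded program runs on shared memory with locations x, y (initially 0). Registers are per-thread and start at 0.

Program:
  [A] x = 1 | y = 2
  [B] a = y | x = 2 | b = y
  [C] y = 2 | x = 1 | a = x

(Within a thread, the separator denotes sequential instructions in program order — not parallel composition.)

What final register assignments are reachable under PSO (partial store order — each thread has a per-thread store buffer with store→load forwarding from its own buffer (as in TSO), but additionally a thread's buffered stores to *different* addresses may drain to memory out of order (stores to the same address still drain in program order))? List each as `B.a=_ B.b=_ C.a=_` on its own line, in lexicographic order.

B.a=0 B.b=0 C.a=1
B.a=0 B.b=0 C.a=2
B.a=0 B.b=2 C.a=1
B.a=0 B.b=2 C.a=2
B.a=2 B.b=2 C.a=1
B.a=2 B.b=2 C.a=2

outcome vector order: (B.a,B.b,C.a)
|PSO outcomes| = 6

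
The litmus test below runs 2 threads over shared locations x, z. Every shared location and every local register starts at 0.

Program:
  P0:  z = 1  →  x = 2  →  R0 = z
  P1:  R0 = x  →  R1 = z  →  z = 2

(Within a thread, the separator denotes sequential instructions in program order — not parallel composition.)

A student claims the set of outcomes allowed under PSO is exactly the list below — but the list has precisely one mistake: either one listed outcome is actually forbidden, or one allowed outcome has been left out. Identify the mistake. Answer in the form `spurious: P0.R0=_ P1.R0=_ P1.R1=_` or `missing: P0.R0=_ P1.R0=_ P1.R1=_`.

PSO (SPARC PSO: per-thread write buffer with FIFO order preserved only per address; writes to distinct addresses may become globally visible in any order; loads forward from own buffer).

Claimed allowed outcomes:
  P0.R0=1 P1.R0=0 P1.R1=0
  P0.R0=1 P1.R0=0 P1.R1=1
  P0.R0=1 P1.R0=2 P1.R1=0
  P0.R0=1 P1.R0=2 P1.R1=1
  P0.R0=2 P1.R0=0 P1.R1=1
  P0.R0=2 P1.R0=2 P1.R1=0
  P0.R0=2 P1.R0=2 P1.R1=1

outcome vector order: (P0.R0,P1.R0,P1.R1)
PSO: 8 outcomes — {(1,0,0) (1,0,1) (1,2,0) (1,2,1) (2,0,0) (2,0,1) (2,2,0) (2,2,1)}
PSO∖claimed = {(2,0,0)}

missing: P0.R0=2 P1.R0=0 P1.R1=0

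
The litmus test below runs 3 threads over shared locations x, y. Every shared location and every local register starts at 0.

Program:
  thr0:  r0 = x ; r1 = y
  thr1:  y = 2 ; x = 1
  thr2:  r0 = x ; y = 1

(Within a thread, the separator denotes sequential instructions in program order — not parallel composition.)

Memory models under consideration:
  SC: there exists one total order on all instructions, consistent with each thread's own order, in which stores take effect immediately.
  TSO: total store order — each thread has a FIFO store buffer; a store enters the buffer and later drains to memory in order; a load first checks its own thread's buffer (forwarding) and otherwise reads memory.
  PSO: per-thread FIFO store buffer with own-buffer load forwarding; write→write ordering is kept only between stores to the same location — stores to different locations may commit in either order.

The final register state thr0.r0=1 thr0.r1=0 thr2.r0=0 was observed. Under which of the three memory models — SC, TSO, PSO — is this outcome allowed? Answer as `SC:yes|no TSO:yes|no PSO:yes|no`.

SC:no TSO:no PSO:yes

outcome vector order: (thr0.r0,thr0.r1,thr2.r0)
[SC] allowed = {0/0/0 0/0/1 0/1/0 0/1/1 0/2/0 0/2/1 1/1/0 1/1/1 1/2/0 1/2/1}
[TSO] allowed = {0/0/0 0/0/1 0/1/0 0/1/1 0/2/0 0/2/1 1/1/0 1/1/1 1/2/0 1/2/1}
[PSO] allowed = {0/0/0 0/0/1 0/1/0 0/1/1 0/2/0 0/2/1 1/0/0 1/0/1 1/1/0 1/1/1 1/2/0 1/2/1}
target 1/0/0 ∈ {PSO}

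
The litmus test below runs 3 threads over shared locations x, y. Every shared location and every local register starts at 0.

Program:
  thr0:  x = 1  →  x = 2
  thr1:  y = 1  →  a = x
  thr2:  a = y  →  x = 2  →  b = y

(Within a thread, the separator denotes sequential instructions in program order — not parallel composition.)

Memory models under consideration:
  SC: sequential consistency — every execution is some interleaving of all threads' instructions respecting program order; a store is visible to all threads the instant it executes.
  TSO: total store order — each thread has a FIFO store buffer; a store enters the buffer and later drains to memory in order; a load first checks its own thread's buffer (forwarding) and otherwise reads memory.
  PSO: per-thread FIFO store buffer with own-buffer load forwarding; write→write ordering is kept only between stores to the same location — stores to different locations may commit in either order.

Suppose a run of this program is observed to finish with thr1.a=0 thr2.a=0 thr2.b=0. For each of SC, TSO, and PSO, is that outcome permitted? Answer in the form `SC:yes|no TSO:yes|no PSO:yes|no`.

SC:no TSO:yes PSO:yes

outcome vector order: (thr1.a,thr2.a,thr2.b)
SC: 8 outcomes — {001, 011, 100, 101, 111, 200, 201, 211}
TSO: 9 outcomes — {000, 001, 011, 100, 101, 111, 200, 201, 211}
PSO: 9 outcomes — {000, 001, 011, 100, 101, 111, 200, 201, 211}
target 000 ∈ {TSO,PSO}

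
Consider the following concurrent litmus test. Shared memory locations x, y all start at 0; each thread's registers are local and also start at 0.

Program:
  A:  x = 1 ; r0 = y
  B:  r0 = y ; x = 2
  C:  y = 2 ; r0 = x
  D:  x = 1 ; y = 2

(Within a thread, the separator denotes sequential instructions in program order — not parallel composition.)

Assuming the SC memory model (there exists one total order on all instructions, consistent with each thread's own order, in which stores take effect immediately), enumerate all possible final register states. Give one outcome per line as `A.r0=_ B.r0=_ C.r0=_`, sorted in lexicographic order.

outcome vector order: (A.r0,B.r0,C.r0)
|SC outcomes| = 10

A.r0=0 B.r0=0 C.r0=1
A.r0=0 B.r0=0 C.r0=2
A.r0=0 B.r0=2 C.r0=1
A.r0=0 B.r0=2 C.r0=2
A.r0=2 B.r0=0 C.r0=0
A.r0=2 B.r0=0 C.r0=1
A.r0=2 B.r0=0 C.r0=2
A.r0=2 B.r0=2 C.r0=0
A.r0=2 B.r0=2 C.r0=1
A.r0=2 B.r0=2 C.r0=2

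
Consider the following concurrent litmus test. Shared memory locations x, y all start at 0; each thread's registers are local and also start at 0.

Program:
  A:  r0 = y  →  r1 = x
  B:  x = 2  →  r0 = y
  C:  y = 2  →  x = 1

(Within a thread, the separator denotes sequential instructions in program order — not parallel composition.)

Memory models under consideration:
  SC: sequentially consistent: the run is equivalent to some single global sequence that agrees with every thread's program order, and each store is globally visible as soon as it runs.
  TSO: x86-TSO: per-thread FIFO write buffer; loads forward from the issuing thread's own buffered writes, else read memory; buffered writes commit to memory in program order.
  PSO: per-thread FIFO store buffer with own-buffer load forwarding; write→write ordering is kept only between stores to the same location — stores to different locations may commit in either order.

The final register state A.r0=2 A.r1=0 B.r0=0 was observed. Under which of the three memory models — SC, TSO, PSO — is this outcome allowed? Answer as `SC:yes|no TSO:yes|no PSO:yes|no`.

outcome vector order: (A.r0,A.r1,B.r0)
under SC → 0/0/0 0/0/2 0/1/0 0/1/2 0/2/0 0/2/2 2/0/2 2/1/0 2/1/2 2/2/0 2/2/2
under TSO → 0/0/0 0/0/2 0/1/0 0/1/2 0/2/0 0/2/2 2/0/0 2/0/2 2/1/0 2/1/2 2/2/0 2/2/2
under PSO → 0/0/0 0/0/2 0/1/0 0/1/2 0/2/0 0/2/2 2/0/0 2/0/2 2/1/0 2/1/2 2/2/0 2/2/2
target 2/0/0 ∈ {TSO,PSO}

SC:no TSO:yes PSO:yes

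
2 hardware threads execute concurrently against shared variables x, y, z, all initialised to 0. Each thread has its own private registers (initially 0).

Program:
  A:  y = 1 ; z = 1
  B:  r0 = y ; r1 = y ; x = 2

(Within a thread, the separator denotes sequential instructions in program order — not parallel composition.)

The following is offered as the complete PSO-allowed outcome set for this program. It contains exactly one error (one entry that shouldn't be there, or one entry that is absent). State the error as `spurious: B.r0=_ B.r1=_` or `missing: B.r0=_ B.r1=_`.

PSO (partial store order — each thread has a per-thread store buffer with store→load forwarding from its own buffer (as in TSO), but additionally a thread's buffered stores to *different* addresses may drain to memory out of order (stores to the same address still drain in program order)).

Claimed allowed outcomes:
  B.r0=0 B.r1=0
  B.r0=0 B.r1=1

missing: B.r0=1 B.r1=1

outcome vector order: (B.r0,B.r1)
[PSO] allowed = {0/0, 0/1, 1/1}
PSO∖claimed = {1/1}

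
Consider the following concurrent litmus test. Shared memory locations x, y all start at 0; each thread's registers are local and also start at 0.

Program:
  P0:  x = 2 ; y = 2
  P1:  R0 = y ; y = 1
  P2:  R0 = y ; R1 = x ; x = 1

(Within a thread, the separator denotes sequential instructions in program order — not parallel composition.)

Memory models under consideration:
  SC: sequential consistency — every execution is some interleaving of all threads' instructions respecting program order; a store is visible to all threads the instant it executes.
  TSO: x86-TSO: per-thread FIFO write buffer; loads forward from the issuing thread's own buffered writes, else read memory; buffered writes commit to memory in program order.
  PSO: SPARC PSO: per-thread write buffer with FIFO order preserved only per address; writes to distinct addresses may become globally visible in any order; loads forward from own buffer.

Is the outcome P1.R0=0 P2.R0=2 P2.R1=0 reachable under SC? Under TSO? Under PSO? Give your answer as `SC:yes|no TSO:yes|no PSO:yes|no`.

outcome vector order: (P1.R0,P2.R0,P2.R1)
under SC → 0/0/0 0/0/2 0/1/0 0/1/2 0/2/2 2/0/0 2/0/2 2/1/2 2/2/2
under TSO → 0/0/0 0/0/2 0/1/0 0/1/2 0/2/2 2/0/0 2/0/2 2/1/2 2/2/2
under PSO → 0/0/0 0/0/2 0/1/0 0/1/2 0/2/0 0/2/2 2/0/0 2/0/2 2/1/0 2/1/2 2/2/0 2/2/2
target 0/2/0 ∈ {PSO}

SC:no TSO:no PSO:yes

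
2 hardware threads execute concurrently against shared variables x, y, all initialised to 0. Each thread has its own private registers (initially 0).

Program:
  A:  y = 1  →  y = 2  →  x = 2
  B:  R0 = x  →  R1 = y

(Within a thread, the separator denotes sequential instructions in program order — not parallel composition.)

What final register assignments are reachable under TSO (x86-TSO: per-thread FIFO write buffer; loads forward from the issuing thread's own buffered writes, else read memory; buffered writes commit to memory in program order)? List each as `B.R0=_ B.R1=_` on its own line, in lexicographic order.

outcome vector order: (B.R0,B.R1)
|TSO outcomes| = 4

B.R0=0 B.R1=0
B.R0=0 B.R1=1
B.R0=0 B.R1=2
B.R0=2 B.R1=2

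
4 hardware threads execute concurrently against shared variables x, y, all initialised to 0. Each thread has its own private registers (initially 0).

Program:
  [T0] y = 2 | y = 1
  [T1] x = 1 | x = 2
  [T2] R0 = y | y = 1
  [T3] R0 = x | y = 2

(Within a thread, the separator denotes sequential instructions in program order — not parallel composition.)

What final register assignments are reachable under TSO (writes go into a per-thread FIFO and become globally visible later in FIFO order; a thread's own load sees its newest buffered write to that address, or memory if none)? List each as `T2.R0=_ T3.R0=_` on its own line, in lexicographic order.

T2.R0=0 T3.R0=0
T2.R0=0 T3.R0=1
T2.R0=0 T3.R0=2
T2.R0=1 T3.R0=0
T2.R0=1 T3.R0=1
T2.R0=1 T3.R0=2
T2.R0=2 T3.R0=0
T2.R0=2 T3.R0=1
T2.R0=2 T3.R0=2

outcome vector order: (T2.R0,T3.R0)
|TSO outcomes| = 9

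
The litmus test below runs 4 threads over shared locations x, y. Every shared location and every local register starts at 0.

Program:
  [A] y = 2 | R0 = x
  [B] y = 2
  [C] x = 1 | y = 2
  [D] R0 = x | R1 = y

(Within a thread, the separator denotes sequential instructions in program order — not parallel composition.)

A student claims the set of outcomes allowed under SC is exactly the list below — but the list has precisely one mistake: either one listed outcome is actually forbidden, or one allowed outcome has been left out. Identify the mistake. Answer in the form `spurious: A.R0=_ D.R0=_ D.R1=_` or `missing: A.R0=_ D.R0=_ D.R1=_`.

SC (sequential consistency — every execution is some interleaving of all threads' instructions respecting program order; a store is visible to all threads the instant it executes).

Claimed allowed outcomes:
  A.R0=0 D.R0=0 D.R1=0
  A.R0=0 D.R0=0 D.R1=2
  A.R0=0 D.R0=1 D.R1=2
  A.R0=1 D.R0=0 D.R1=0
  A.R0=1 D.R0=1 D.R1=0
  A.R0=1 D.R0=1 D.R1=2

outcome vector order: (A.R0,D.R0,D.R1)
SC: 7 outcomes — {000; 002; 012; 100; 102; 110; 112}
SC∖claimed = {102}

missing: A.R0=1 D.R0=0 D.R1=2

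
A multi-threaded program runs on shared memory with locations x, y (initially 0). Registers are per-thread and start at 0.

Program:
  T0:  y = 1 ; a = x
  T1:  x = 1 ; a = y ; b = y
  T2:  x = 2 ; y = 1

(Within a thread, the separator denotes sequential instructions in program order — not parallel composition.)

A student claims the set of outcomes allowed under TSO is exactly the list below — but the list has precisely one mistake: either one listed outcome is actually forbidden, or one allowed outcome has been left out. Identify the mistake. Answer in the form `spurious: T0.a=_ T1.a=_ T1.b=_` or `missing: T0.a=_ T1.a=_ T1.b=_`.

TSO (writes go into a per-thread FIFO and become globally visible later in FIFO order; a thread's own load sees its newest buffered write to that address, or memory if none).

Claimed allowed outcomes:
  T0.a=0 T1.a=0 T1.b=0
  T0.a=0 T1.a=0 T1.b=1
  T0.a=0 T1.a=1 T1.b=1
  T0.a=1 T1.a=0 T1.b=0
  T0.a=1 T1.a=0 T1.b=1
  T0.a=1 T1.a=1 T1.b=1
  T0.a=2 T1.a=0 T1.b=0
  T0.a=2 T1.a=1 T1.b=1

outcome vector order: (T0.a,T1.a,T1.b)
TSO: 9 outcomes — {(0,0,0) (0,0,1) (0,1,1) (1,0,0) (1,0,1) (1,1,1) (2,0,0) (2,0,1) (2,1,1)}
TSO∖claimed = {(2,0,1)}

missing: T0.a=2 T1.a=0 T1.b=1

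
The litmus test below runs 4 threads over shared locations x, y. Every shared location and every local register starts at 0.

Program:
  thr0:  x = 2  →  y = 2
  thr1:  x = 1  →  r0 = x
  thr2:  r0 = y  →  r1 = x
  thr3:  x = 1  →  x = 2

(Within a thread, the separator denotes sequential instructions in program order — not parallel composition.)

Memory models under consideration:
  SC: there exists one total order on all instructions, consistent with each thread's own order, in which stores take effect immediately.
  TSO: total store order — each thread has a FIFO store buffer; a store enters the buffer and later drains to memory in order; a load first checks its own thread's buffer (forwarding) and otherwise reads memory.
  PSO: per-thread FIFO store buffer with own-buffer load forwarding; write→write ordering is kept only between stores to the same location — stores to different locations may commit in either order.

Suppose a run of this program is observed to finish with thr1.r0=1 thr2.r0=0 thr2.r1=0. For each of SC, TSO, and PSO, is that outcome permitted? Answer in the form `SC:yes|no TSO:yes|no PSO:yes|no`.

outcome vector order: (thr1.r0,thr2.r0,thr2.r1)
under SC → 100 101 102 121 122 200 201 202 221 222
under TSO → 100 101 102 121 122 200 201 202 221 222
under PSO → 100 101 102 120 121 122 200 201 202 220 221 222
target 100 ∈ {SC,TSO,PSO}

SC:yes TSO:yes PSO:yes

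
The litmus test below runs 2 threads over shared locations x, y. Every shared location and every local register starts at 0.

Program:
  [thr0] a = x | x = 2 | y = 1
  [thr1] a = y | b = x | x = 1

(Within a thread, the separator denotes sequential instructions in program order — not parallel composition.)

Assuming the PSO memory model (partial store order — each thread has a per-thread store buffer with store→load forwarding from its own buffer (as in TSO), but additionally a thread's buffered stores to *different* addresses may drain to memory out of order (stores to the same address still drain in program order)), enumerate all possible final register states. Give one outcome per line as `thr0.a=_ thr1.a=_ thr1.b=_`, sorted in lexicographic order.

outcome vector order: (thr0.a,thr1.a,thr1.b)
|PSO outcomes| = 5

thr0.a=0 thr1.a=0 thr1.b=0
thr0.a=0 thr1.a=0 thr1.b=2
thr0.a=0 thr1.a=1 thr1.b=0
thr0.a=0 thr1.a=1 thr1.b=2
thr0.a=1 thr1.a=0 thr1.b=0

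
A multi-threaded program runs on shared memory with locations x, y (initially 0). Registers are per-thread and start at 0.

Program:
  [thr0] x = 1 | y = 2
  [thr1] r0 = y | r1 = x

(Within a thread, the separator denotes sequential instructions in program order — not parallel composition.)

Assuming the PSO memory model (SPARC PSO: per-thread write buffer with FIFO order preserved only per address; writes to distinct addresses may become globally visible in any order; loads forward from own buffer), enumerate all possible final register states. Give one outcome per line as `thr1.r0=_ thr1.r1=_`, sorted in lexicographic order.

thr1.r0=0 thr1.r1=0
thr1.r0=0 thr1.r1=1
thr1.r0=2 thr1.r1=0
thr1.r0=2 thr1.r1=1

outcome vector order: (thr1.r0,thr1.r1)
|PSO outcomes| = 4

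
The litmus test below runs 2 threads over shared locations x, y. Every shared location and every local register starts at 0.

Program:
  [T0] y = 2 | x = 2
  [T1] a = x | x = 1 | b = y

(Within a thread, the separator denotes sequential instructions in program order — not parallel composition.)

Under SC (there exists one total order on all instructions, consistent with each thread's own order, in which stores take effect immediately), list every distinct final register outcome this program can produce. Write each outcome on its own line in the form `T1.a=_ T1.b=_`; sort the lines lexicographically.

T1.a=0 T1.b=0
T1.a=0 T1.b=2
T1.a=2 T1.b=2

outcome vector order: (T1.a,T1.b)
|SC outcomes| = 3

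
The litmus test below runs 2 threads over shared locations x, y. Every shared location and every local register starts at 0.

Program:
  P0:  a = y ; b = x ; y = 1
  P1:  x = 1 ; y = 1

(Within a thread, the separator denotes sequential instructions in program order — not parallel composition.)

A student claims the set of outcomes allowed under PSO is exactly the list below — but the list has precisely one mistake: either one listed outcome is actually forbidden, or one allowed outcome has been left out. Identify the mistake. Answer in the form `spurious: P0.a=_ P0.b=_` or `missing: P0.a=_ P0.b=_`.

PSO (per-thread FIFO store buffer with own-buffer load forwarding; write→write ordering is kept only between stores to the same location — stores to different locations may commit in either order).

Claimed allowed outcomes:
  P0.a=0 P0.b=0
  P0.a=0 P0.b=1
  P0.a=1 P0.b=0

outcome vector order: (P0.a,P0.b)
under PSO → 00, 01, 10, 11
PSO∖claimed = {11}

missing: P0.a=1 P0.b=1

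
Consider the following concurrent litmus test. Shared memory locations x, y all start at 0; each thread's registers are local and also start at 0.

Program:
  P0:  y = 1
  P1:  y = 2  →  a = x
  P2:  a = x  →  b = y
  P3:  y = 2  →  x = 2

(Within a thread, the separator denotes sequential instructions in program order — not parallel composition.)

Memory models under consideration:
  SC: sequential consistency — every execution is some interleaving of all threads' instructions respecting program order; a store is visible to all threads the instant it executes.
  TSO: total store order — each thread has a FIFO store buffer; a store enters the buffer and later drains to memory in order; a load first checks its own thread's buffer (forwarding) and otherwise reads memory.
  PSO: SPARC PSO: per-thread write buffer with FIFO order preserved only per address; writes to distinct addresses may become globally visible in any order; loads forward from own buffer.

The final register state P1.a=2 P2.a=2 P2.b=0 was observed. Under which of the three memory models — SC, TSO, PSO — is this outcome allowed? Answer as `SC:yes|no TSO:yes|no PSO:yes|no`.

outcome vector order: (P1.a,P2.a,P2.b)
[SC] allowed = {(0,0,0) (0,0,1) (0,0,2) (0,2,1) (0,2,2) (2,0,0) (2,0,1) (2,0,2) (2,2,1) (2,2,2)}
[TSO] allowed = {(0,0,0) (0,0,1) (0,0,2) (0,2,1) (0,2,2) (2,0,0) (2,0,1) (2,0,2) (2,2,1) (2,2,2)}
[PSO] allowed = {(0,0,0) (0,0,1) (0,0,2) (0,2,0) (0,2,1) (0,2,2) (2,0,0) (2,0,1) (2,0,2) (2,2,0) (2,2,1) (2,2,2)}
target (2,2,0) ∈ {PSO}

SC:no TSO:no PSO:yes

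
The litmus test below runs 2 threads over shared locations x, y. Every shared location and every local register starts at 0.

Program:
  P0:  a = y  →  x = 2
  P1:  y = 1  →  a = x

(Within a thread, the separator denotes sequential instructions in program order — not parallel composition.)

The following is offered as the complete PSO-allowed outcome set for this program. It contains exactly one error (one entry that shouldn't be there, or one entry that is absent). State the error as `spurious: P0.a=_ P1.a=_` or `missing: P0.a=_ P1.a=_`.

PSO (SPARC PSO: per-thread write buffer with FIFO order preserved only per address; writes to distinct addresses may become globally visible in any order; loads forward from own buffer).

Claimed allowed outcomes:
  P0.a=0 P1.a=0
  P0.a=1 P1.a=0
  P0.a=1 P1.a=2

outcome vector order: (P0.a,P1.a)
under PSO → (0,0), (0,2), (1,0), (1,2)
PSO∖claimed = {(0,2)}

missing: P0.a=0 P1.a=2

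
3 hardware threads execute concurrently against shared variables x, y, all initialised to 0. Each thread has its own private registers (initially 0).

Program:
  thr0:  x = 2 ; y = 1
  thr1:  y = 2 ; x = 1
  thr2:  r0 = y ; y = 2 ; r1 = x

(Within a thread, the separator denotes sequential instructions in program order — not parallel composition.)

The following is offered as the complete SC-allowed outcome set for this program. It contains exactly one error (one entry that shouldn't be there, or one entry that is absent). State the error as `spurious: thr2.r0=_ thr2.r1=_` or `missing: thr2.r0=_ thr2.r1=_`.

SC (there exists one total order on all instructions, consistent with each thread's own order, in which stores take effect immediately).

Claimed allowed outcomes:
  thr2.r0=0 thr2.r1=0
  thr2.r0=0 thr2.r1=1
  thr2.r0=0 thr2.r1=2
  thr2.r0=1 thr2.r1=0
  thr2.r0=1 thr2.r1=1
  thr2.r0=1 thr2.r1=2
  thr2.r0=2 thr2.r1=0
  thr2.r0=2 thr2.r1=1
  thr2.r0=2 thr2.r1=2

spurious: thr2.r0=1 thr2.r1=0

outcome vector order: (thr2.r0,thr2.r1)
under SC → (0,0), (0,1), (0,2), (1,1), (1,2), (2,0), (2,1), (2,2)
claimed∖SC = {(1,0)}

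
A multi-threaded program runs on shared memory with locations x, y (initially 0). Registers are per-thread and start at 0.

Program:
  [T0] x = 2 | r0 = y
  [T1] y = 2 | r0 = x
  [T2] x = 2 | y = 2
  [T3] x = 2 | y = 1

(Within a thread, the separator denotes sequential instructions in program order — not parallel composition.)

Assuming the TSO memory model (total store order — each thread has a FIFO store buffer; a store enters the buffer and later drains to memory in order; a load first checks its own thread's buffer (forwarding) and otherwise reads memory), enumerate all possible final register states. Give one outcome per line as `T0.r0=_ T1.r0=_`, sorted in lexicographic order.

T0.r0=0 T1.r0=0
T0.r0=0 T1.r0=2
T0.r0=1 T1.r0=0
T0.r0=1 T1.r0=2
T0.r0=2 T1.r0=0
T0.r0=2 T1.r0=2

outcome vector order: (T0.r0,T1.r0)
|TSO outcomes| = 6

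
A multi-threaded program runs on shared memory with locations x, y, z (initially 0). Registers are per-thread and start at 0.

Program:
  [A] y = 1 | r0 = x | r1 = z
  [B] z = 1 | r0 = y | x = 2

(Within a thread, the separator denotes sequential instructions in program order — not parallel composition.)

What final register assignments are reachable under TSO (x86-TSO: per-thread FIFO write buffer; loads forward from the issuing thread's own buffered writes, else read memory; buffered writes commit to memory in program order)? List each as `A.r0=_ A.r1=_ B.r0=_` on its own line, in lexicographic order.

A.r0=0 A.r1=0 B.r0=0
A.r0=0 A.r1=0 B.r0=1
A.r0=0 A.r1=1 B.r0=0
A.r0=0 A.r1=1 B.r0=1
A.r0=2 A.r1=1 B.r0=0
A.r0=2 A.r1=1 B.r0=1

outcome vector order: (A.r0,A.r1,B.r0)
|TSO outcomes| = 6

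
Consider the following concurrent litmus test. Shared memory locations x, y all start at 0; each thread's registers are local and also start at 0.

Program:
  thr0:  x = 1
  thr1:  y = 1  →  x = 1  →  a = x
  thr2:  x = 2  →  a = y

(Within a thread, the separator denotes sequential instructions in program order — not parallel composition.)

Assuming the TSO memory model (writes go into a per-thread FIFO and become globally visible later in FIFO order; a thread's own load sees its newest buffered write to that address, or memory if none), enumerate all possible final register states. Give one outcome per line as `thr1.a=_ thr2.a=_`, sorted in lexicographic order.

outcome vector order: (thr1.a,thr2.a)
|TSO outcomes| = 4

thr1.a=1 thr2.a=0
thr1.a=1 thr2.a=1
thr1.a=2 thr2.a=0
thr1.a=2 thr2.a=1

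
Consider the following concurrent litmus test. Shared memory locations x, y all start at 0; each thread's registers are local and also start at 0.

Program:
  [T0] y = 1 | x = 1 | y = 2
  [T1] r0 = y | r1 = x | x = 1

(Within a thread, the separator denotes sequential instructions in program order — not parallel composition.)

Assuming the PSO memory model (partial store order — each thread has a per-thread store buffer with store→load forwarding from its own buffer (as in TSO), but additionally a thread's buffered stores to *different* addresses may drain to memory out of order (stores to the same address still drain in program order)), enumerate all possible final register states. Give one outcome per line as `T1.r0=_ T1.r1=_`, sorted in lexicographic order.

T1.r0=0 T1.r1=0
T1.r0=0 T1.r1=1
T1.r0=1 T1.r1=0
T1.r0=1 T1.r1=1
T1.r0=2 T1.r1=0
T1.r0=2 T1.r1=1

outcome vector order: (T1.r0,T1.r1)
|PSO outcomes| = 6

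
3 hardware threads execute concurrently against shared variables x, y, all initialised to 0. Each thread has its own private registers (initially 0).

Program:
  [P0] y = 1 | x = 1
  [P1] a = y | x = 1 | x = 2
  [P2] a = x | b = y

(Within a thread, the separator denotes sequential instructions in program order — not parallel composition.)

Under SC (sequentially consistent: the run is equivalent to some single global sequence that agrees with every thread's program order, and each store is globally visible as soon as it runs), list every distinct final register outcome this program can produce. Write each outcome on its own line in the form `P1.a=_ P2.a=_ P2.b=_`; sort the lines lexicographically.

outcome vector order: (P1.a,P2.a,P2.b)
|SC outcomes| = 10

P1.a=0 P2.a=0 P2.b=0
P1.a=0 P2.a=0 P2.b=1
P1.a=0 P2.a=1 P2.b=0
P1.a=0 P2.a=1 P2.b=1
P1.a=0 P2.a=2 P2.b=0
P1.a=0 P2.a=2 P2.b=1
P1.a=1 P2.a=0 P2.b=0
P1.a=1 P2.a=0 P2.b=1
P1.a=1 P2.a=1 P2.b=1
P1.a=1 P2.a=2 P2.b=1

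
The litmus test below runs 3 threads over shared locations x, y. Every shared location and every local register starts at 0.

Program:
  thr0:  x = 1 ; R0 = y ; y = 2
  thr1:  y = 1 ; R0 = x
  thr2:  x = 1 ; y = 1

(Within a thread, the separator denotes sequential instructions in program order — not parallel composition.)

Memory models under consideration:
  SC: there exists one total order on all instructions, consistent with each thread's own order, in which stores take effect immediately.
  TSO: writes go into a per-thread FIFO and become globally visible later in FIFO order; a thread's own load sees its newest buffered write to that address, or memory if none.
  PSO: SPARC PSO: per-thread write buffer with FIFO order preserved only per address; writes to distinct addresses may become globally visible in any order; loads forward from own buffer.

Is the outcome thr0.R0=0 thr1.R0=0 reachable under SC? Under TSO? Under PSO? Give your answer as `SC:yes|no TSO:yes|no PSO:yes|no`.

SC:no TSO:yes PSO:yes

outcome vector order: (thr0.R0,thr1.R0)
under SC → 01 10 11
under TSO → 00 01 10 11
under PSO → 00 01 10 11
target 00 ∈ {TSO,PSO}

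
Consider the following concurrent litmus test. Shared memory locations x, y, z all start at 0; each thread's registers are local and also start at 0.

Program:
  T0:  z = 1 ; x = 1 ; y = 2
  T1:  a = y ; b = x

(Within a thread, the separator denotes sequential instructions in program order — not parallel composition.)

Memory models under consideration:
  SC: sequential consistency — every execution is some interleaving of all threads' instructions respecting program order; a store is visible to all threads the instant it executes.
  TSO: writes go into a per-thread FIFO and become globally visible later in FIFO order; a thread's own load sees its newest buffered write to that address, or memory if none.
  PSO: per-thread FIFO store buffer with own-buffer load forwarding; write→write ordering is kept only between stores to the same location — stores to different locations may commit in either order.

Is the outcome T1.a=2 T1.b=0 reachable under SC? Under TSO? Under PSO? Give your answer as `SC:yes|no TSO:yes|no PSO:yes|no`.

outcome vector order: (T1.a,T1.b)
SC (3): <0 0>; <0 1>; <2 1>
TSO (3): <0 0>; <0 1>; <2 1>
PSO (4): <0 0>; <0 1>; <2 0>; <2 1>
target <2 0> ∈ {PSO}

SC:no TSO:no PSO:yes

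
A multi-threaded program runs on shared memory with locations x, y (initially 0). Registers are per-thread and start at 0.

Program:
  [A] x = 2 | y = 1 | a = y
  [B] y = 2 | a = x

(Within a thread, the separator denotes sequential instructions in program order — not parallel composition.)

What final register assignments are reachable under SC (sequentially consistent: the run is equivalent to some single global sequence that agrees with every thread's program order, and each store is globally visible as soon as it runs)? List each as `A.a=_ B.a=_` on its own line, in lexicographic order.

A.a=1 B.a=0
A.a=1 B.a=2
A.a=2 B.a=2

outcome vector order: (A.a,B.a)
|SC outcomes| = 3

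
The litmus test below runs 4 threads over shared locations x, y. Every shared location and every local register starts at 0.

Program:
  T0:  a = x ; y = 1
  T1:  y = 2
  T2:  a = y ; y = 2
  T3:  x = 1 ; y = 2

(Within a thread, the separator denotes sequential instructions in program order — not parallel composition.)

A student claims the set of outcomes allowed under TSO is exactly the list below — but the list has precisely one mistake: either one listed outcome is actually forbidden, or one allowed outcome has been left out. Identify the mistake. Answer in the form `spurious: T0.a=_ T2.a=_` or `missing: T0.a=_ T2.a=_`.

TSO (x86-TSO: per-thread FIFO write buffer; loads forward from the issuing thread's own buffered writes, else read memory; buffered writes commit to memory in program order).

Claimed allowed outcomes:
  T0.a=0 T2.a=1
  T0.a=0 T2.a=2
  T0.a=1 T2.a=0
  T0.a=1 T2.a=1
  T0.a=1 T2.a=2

missing: T0.a=0 T2.a=0

outcome vector order: (T0.a,T2.a)
TSO (6): <0 0> <0 1> <0 2> <1 0> <1 1> <1 2>
TSO∖claimed = {<0 0>}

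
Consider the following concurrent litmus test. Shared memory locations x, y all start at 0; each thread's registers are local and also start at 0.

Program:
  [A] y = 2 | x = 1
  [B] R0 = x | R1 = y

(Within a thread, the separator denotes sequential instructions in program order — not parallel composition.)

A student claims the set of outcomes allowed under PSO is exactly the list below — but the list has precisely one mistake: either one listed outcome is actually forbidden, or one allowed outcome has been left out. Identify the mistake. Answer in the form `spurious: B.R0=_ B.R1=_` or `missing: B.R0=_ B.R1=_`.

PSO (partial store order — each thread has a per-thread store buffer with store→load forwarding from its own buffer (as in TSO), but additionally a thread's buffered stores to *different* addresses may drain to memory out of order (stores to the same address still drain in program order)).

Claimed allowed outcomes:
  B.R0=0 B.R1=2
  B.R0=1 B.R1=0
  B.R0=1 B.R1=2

missing: B.R0=0 B.R1=0

outcome vector order: (B.R0,B.R1)
PSO: 4 outcomes — {(0,0), (0,2), (1,0), (1,2)}
PSO∖claimed = {(0,0)}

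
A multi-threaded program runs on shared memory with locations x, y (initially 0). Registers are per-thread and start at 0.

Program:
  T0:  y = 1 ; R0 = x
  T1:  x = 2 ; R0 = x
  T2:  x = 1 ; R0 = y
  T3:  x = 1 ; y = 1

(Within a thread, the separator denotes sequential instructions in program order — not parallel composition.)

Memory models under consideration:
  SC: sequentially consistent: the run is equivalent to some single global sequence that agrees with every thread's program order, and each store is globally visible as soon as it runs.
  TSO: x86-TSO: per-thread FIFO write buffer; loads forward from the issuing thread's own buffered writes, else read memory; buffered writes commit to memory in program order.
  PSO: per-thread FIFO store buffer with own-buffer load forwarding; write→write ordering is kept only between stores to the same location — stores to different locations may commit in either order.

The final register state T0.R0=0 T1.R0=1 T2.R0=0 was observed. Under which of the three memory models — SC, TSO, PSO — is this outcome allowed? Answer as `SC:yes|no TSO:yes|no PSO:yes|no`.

outcome vector order: (T0.R0,T1.R0,T2.R0)
[SC] allowed = {(0,1,1) (0,2,1) (1,1,0) (1,1,1) (1,2,0) (1,2,1) (2,1,0) (2,1,1) (2,2,0) (2,2,1)}
[TSO] allowed = {(0,1,0) (0,1,1) (0,2,0) (0,2,1) (1,1,0) (1,1,1) (1,2,0) (1,2,1) (2,1,0) (2,1,1) (2,2,0) (2,2,1)}
[PSO] allowed = {(0,1,0) (0,1,1) (0,2,0) (0,2,1) (1,1,0) (1,1,1) (1,2,0) (1,2,1) (2,1,0) (2,1,1) (2,2,0) (2,2,1)}
target (0,1,0) ∈ {TSO,PSO}

SC:no TSO:yes PSO:yes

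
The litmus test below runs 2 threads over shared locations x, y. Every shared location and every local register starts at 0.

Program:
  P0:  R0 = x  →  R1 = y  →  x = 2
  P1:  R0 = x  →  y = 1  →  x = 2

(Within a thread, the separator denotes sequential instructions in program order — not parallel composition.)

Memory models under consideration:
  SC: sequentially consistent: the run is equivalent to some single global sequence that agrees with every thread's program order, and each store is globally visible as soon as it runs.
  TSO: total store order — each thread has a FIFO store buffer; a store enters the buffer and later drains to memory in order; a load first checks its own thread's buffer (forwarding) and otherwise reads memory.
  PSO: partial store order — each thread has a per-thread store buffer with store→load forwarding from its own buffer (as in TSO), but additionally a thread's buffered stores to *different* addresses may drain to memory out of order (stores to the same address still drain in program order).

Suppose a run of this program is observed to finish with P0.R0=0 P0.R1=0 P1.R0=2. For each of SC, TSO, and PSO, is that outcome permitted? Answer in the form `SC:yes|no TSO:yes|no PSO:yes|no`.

SC:yes TSO:yes PSO:yes

outcome vector order: (P0.R0,P0.R1,P1.R0)
SC: 4 outcomes — {000; 002; 010; 210}
TSO: 4 outcomes — {000; 002; 010; 210}
PSO: 5 outcomes — {000; 002; 010; 200; 210}
target 002 ∈ {SC,TSO,PSO}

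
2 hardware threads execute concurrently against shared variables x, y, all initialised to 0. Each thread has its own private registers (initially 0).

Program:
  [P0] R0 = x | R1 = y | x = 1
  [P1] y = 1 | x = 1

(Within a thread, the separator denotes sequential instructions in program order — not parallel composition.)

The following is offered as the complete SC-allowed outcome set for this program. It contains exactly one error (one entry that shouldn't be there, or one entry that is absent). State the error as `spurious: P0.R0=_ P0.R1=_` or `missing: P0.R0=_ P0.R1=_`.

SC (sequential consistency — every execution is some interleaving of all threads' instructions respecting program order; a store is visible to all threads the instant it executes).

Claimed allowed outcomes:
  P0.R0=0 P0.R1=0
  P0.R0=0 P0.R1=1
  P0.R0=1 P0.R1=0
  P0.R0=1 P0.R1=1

outcome vector order: (P0.R0,P0.R1)
under SC → <0 0> <0 1> <1 1>
claimed∖SC = {<1 0>}

spurious: P0.R0=1 P0.R1=0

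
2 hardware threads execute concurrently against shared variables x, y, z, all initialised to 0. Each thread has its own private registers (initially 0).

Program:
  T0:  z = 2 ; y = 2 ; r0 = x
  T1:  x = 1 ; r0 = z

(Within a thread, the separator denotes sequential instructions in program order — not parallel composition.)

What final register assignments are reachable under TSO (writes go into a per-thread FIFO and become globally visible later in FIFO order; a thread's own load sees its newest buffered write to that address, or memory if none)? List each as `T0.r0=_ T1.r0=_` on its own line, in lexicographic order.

outcome vector order: (T0.r0,T1.r0)
|TSO outcomes| = 4

T0.r0=0 T1.r0=0
T0.r0=0 T1.r0=2
T0.r0=1 T1.r0=0
T0.r0=1 T1.r0=2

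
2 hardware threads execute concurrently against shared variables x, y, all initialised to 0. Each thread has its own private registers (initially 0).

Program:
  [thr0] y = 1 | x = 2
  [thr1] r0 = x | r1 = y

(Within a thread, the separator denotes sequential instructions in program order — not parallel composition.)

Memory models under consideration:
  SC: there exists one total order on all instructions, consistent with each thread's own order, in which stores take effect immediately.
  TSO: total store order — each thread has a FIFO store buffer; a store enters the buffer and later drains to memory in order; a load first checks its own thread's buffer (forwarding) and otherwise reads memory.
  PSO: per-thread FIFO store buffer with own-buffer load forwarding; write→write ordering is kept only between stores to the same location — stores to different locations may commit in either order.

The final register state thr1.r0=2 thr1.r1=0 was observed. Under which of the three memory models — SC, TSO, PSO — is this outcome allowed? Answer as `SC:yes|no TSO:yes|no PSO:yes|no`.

SC:no TSO:no PSO:yes

outcome vector order: (thr1.r0,thr1.r1)
under SC → 00, 01, 21
under TSO → 00, 01, 21
under PSO → 00, 01, 20, 21
target 20 ∈ {PSO}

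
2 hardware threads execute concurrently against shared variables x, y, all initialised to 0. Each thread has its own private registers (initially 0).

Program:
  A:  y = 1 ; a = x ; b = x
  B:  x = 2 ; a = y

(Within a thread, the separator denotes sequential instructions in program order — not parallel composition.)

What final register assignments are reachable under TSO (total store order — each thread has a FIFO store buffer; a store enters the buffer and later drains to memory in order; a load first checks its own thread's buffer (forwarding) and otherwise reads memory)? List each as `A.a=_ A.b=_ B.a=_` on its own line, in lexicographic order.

A.a=0 A.b=0 B.a=0
A.a=0 A.b=0 B.a=1
A.a=0 A.b=2 B.a=0
A.a=0 A.b=2 B.a=1
A.a=2 A.b=2 B.a=0
A.a=2 A.b=2 B.a=1

outcome vector order: (A.a,A.b,B.a)
|TSO outcomes| = 6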